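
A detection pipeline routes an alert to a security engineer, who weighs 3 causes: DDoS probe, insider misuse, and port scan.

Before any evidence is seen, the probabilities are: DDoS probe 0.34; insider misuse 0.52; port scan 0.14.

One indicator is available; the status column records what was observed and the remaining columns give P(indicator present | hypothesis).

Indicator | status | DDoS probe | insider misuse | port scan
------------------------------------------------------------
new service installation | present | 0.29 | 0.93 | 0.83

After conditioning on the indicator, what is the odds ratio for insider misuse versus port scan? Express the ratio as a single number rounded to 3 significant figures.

4.16

Unnormalized posterior weight (prior times the indicator likelihood) for each of the two hypotheses:
  insider misuse: 0.52 × 0.93 = 0.4836
  port scan: 0.14 × 0.83 = 0.1162
Odds(insider misuse : port scan) = 0.4836 / 0.1162 ≈ 4.16.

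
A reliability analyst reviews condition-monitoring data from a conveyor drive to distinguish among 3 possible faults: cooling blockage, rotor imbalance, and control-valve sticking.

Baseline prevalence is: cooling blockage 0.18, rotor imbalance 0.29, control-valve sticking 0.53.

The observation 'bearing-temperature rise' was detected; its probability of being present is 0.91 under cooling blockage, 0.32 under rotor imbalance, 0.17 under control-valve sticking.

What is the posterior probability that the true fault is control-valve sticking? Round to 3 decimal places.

0.260

For each hypothesis, the unnormalized posterior weight is prior × likelihood:
  cooling blockage: 0.18 × 0.91 = 0.1638
  rotor imbalance: 0.29 × 0.32 = 0.0928
  control-valve sticking: 0.53 × 0.17 = 0.0901
Marginal likelihood of the evidence = 0.3467.
P(control-valve sticking | evidence) = 0.0901 / 0.3467 ≈ 0.260.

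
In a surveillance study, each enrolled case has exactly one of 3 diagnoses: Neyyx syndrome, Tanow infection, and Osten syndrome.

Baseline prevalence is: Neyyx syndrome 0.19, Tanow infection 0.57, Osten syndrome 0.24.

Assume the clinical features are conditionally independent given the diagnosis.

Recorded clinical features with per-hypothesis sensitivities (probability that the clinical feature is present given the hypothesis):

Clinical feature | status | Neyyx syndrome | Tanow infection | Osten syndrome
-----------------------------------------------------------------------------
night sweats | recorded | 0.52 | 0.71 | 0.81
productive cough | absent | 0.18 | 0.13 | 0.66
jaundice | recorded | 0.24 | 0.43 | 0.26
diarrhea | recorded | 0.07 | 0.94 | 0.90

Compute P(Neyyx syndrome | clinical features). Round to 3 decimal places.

By Bayes' rule with conditional independence, the unnormalized weight for each hypothesis is prior × ∏ likelihoods (using 1 − P(present | H) for each absent clinical feature):
  Neyyx syndrome: 0.19 × 0.52 × (1 − 0.18) × 0.24 × 0.07 = 0.0013611
  Tanow infection: 0.57 × 0.71 × (1 − 0.13) × 0.43 × 0.94 = 0.14231
  Osten syndrome: 0.24 × 0.81 × (1 − 0.66) × 0.26 × 0.90 = 0.015466
The unnormalized weights sum to 0.15914.
P(Neyyx syndrome | evidence) = 0.0013611 / 0.15914 ≈ 0.009.

0.009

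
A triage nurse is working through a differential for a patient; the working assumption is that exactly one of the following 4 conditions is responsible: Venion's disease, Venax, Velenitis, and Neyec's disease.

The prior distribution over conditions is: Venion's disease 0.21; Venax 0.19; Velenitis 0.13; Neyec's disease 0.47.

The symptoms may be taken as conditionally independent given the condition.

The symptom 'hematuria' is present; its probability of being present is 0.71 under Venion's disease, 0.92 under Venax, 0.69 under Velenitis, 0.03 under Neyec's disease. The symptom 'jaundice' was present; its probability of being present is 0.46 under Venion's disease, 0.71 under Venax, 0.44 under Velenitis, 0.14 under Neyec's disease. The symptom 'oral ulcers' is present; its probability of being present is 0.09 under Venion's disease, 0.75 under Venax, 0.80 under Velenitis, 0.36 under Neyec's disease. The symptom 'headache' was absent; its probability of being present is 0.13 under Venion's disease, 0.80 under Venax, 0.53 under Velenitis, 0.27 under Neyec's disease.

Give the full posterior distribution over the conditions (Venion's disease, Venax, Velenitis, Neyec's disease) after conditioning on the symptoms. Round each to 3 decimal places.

0.136, 0.473, 0.377, 0.013

Multiply each prior by the joint likelihood of the symptom pattern (using 1 − P(present | H) for each absent symptom):
  Venion's disease: 0.21 × 0.71 × 0.46 × 0.09 × (1 − 0.13) = 0.0053703
  Venax: 0.19 × 0.92 × 0.71 × 0.75 × (1 − 0.80) = 0.018616
  Velenitis: 0.13 × 0.69 × 0.44 × 0.80 × (1 − 0.53) = 0.01484
  Neyec's disease: 0.47 × 0.03 × 0.14 × 0.36 × (1 − 0.27) = 0.00051877
Marginal likelihood of the evidence = 0.039345.
P(Venion's disease | evidence) = 0.0053703 / 0.039345 ≈ 0.136
P(Venax | evidence) = 0.018616 / 0.039345 ≈ 0.473
P(Velenitis | evidence) = 0.01484 / 0.039345 ≈ 0.377
P(Neyec's disease | evidence) = 0.00051877 / 0.039345 ≈ 0.013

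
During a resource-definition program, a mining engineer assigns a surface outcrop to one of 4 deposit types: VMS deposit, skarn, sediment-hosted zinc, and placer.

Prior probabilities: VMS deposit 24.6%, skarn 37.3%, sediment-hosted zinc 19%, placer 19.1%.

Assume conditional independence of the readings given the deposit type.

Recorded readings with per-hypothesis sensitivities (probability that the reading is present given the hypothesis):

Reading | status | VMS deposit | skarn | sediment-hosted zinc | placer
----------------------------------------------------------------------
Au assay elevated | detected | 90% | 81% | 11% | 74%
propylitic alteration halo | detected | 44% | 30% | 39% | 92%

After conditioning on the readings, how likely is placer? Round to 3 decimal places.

For each hypothesis, the unnormalized posterior weight is prior × product of the reading likelihoods:
  VMS deposit: 0.246 × 0.90 × 0.44 = 0.097416
  skarn: 0.373 × 0.81 × 0.30 = 0.090639
  sediment-hosted zinc: 0.190 × 0.11 × 0.39 = 0.008151
  placer: 0.191 × 0.74 × 0.92 = 0.13003
Marginal likelihood of the evidence = 0.32624.
P(placer | evidence) = 0.13003 / 0.32624 ≈ 0.399.

0.399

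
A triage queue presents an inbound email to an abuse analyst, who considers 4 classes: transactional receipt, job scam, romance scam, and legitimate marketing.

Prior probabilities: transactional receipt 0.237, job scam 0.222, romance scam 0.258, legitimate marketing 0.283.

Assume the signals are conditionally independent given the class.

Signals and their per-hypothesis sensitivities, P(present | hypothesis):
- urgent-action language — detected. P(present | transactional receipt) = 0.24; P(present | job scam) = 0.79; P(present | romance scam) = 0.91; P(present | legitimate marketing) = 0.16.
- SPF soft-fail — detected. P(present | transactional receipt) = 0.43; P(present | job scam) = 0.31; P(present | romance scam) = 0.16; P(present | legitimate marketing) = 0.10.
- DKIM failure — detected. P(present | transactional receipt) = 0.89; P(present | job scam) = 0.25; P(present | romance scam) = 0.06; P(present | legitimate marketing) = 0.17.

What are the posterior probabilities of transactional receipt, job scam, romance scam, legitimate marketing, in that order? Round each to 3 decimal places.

0.567, 0.354, 0.059, 0.020

For each hypothesis, the unnormalized posterior weight is prior × product of the signal likelihoods:
  transactional receipt: 0.237 × 0.24 × 0.43 × 0.89 = 0.021768
  job scam: 0.222 × 0.79 × 0.31 × 0.25 = 0.013592
  romance scam: 0.258 × 0.91 × 0.16 × 0.06 = 0.0022539
  legitimate marketing: 0.283 × 0.16 × 0.10 × 0.17 = 0.00076976
Marginal likelihood of the evidence = 0.038384.
P(transactional receipt | evidence) = 0.021768 / 0.038384 ≈ 0.567
P(job scam | evidence) = 0.013592 / 0.038384 ≈ 0.354
P(romance scam | evidence) = 0.0022539 / 0.038384 ≈ 0.059
P(legitimate marketing | evidence) = 0.00076976 / 0.038384 ≈ 0.020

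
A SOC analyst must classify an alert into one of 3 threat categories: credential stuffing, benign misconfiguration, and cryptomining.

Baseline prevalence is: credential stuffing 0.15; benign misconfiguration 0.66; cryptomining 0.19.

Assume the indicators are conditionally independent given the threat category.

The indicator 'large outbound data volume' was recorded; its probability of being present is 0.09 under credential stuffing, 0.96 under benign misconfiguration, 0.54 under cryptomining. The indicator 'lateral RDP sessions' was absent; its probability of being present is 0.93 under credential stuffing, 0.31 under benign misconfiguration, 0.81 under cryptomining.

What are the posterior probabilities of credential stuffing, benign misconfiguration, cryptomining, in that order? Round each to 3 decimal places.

By Bayes' rule with conditional independence, the unnormalized weight for each hypothesis is prior × ∏ likelihoods (using 1 − P(present | H) for each absent indicator):
  credential stuffing: 0.15 × 0.09 × (1 − 0.93) = 0.000945
  benign misconfiguration: 0.66 × 0.96 × (1 − 0.31) = 0.43718
  cryptomining: 0.19 × 0.54 × (1 − 0.81) = 0.019494
Normalizing constant Z = 0.000945 + 0.43718 + 0.019494 = 0.45762.
P(credential stuffing | evidence) = 0.000945 / 0.45762 ≈ 0.002
P(benign misconfiguration | evidence) = 0.43718 / 0.45762 ≈ 0.955
P(cryptomining | evidence) = 0.019494 / 0.45762 ≈ 0.043

0.002, 0.955, 0.043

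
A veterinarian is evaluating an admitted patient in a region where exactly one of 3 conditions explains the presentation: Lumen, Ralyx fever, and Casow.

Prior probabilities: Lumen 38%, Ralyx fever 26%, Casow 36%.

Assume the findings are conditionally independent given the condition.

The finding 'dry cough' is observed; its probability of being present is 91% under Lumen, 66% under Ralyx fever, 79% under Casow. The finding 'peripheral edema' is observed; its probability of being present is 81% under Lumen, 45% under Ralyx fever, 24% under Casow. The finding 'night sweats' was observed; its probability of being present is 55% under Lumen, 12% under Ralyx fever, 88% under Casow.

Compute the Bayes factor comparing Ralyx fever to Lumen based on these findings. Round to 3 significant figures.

0.0879

Joint likelihood of the evidence pattern under each hypothesis:
  Ralyx fever: 0.66 × 0.45 × 0.12 = 0.03564
  Lumen: 0.91 × 0.81 × 0.55 = 0.40541
Bayes factor = 0.03564 / 0.40541 ≈ 0.0879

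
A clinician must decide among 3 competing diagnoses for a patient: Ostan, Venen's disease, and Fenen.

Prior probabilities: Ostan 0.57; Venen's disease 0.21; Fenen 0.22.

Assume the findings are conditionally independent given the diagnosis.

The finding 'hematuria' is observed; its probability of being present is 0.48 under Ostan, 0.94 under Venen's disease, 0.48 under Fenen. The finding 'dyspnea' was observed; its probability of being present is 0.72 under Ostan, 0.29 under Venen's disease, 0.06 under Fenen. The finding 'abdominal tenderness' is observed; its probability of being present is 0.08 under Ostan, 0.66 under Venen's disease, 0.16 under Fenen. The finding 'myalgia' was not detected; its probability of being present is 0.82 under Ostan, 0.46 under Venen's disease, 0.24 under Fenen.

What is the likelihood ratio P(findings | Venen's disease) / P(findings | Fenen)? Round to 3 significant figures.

27.7

Take the product of per-finding likelihoods under each hypothesis (using 1 − P(present | H) for each absent finding), then divide.
  Venen's disease: 0.94 × 0.29 × 0.66 × (1 − 0.46) = 0.097155
  Fenen: 0.48 × 0.06 × 0.16 × (1 − 0.24) = 0.0035021
Bayes factor = 0.097155 / 0.0035021 ≈ 27.7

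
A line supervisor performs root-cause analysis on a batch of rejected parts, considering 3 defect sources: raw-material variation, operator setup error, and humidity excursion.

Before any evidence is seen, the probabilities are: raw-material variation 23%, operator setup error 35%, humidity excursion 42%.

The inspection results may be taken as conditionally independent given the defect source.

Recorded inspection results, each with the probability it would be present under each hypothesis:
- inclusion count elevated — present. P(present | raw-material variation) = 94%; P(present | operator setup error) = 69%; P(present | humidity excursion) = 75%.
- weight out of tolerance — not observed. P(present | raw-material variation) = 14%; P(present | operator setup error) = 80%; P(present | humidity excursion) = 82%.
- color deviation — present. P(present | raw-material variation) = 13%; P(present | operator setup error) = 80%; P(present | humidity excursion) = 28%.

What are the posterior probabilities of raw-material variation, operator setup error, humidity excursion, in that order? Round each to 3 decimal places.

By Bayes' rule with conditional independence, the unnormalized weight for each hypothesis is prior × ∏ likelihoods (using 1 − P(present | H) for each absent inspection result):
  raw-material variation: 0.23 × 0.94 × (1 − 0.14) × 0.13 = 0.024171
  operator setup error: 0.35 × 0.69 × (1 − 0.80) × 0.80 = 0.03864
  humidity excursion: 0.42 × 0.75 × (1 − 0.82) × 0.28 = 0.015876
Normalizing constant Z = 0.024171 + 0.03864 + 0.015876 = 0.078687.
P(raw-material variation | evidence) = 0.024171 / 0.078687 ≈ 0.307
P(operator setup error | evidence) = 0.03864 / 0.078687 ≈ 0.491
P(humidity excursion | evidence) = 0.015876 / 0.078687 ≈ 0.202

0.307, 0.491, 0.202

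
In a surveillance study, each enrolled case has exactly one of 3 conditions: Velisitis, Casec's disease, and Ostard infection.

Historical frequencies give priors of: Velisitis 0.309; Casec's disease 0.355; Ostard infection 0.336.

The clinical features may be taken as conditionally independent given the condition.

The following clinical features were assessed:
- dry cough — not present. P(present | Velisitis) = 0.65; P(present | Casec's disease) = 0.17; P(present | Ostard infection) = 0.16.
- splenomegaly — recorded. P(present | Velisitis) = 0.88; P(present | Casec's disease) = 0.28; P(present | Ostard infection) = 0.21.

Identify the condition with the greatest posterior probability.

Velisitis

Multiply each prior by the joint likelihood of the clinical feature pattern (using 1 − P(present | H) for each absent clinical feature):
  Velisitis: 0.309 × (1 − 0.65) × 0.88 = 0.095172
  Casec's disease: 0.355 × (1 − 0.17) × 0.28 = 0.082502
  Ostard infection: 0.336 × (1 − 0.16) × 0.21 = 0.05927
The unnormalized weights sum to 0.23694.
P(Velisitis | evidence) ≈ 0.095172 / 0.23694 ≈ 0.402
P(Casec's disease | evidence) ≈ 0.082502 / 0.23694 ≈ 0.348
P(Ostard infection | evidence) ≈ 0.05927 / 0.23694 ≈ 0.250
The largest is 0.402, so Velisitis is most probable.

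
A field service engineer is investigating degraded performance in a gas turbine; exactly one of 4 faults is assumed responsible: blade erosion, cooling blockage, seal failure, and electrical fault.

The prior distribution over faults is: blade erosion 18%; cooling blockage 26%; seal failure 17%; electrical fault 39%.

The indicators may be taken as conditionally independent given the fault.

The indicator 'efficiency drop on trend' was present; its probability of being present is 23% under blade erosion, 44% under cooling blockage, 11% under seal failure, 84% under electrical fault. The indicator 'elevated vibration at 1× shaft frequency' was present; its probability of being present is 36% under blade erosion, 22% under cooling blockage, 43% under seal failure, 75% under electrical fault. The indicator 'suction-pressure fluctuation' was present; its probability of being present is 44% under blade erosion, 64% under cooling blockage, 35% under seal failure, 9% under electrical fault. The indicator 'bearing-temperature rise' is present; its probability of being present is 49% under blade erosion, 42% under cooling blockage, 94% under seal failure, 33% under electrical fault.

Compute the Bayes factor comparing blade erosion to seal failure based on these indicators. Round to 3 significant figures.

1.15

The Bayes factor is the ratio of the joint likelihoods of the indicator pattern under the two hypotheses.
  blade erosion: 0.23 × 0.36 × 0.44 × 0.49 = 0.017852
  seal failure: 0.11 × 0.43 × 0.35 × 0.94 = 0.015562
Bayes factor = 0.017852 / 0.015562 ≈ 1.15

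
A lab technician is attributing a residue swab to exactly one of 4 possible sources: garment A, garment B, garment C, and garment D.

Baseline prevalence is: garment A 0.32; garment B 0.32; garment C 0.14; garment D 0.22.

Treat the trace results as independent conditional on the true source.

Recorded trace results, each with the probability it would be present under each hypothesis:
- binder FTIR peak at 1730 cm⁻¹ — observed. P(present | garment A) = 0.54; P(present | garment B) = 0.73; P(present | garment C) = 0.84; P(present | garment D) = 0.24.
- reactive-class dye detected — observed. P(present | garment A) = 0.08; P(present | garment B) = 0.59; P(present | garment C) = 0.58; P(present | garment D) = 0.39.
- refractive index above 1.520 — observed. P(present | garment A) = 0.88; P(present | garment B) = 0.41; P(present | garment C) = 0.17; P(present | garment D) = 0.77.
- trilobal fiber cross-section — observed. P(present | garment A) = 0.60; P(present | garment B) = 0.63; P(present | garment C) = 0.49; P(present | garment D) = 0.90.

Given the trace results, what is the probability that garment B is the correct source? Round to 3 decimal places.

0.566

By Bayes' rule with conditional independence, the unnormalized weight for each hypothesis is prior × ∏ likelihoods:
  garment A: 0.32 × 0.54 × 0.08 × 0.88 × 0.60 = 0.0072991
  garment B: 0.32 × 0.73 × 0.59 × 0.41 × 0.63 = 0.0356
  garment C: 0.14 × 0.84 × 0.58 × 0.17 × 0.49 = 0.0056817
  garment D: 0.22 × 0.24 × 0.39 × 0.77 × 0.90 = 0.01427
The unnormalized weights sum to 0.062851.
P(garment B | evidence) = 0.0356 / 0.062851 ≈ 0.566.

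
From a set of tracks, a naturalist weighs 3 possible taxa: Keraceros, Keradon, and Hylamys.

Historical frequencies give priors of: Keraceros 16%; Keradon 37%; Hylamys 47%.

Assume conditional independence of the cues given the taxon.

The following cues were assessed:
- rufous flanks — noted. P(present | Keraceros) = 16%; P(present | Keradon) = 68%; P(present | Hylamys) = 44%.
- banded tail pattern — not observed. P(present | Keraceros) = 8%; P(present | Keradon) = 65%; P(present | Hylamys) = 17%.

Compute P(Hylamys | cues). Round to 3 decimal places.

0.606

By Bayes' rule with conditional independence, the unnormalized weight for each hypothesis is prior × ∏ likelihoods (using 1 − P(present | H) for each absent cue):
  Keraceros: 0.16 × 0.16 × (1 − 0.08) = 0.023552
  Keradon: 0.37 × 0.68 × (1 − 0.65) = 0.08806
  Hylamys: 0.47 × 0.44 × (1 − 0.17) = 0.17164
Normalizing constant Z = 0.023552 + 0.08806 + 0.17164 = 0.28326.
P(Hylamys | evidence) = 0.17164 / 0.28326 ≈ 0.606.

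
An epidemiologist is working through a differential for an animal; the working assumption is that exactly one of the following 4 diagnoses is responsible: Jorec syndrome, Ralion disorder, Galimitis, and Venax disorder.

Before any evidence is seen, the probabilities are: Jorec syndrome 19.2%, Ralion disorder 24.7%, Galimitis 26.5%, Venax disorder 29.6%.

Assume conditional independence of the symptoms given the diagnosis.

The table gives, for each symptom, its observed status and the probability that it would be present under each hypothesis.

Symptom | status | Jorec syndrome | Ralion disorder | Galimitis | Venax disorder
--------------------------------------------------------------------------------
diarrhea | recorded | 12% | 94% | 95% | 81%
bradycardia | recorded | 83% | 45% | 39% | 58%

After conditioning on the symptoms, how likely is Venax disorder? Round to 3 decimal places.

By Bayes' rule with conditional independence, the unnormalized weight for each hypothesis is prior × ∏ likelihoods:
  Jorec syndrome: 0.192 × 0.12 × 0.83 = 0.019123
  Ralion disorder: 0.247 × 0.94 × 0.45 = 0.10448
  Galimitis: 0.265 × 0.95 × 0.39 = 0.098182
  Venax disorder: 0.296 × 0.81 × 0.58 = 0.13906
The unnormalized weights sum to 0.36085.
P(Venax disorder | evidence) = 0.13906 / 0.36085 ≈ 0.385.

0.385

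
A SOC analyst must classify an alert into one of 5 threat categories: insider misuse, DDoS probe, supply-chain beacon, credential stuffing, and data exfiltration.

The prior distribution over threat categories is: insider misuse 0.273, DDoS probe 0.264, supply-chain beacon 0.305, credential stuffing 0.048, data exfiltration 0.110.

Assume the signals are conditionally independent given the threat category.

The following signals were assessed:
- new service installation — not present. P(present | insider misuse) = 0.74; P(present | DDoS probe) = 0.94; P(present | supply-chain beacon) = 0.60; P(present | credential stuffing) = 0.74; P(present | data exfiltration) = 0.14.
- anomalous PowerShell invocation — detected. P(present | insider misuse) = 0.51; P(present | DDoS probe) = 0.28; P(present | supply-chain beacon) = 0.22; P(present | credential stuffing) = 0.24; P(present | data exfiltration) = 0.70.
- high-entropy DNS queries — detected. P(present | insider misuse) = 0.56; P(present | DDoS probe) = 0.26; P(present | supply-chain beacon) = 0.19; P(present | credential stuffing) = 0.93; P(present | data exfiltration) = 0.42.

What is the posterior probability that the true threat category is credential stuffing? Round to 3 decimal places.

0.049

Multiply each prior by the joint likelihood of the signal pattern (using 1 − P(present | H) for each absent signal):
  insider misuse: 0.273 × (1 − 0.74) × 0.51 × 0.56 = 0.020272
  DDoS probe: 0.264 × (1 − 0.94) × 0.28 × 0.26 = 0.0011532
  supply-chain beacon: 0.305 × (1 − 0.60) × 0.22 × 0.19 = 0.0050996
  credential stuffing: 0.048 × (1 − 0.74) × 0.24 × 0.93 = 0.0027855
  data exfiltration: 0.110 × (1 − 0.14) × 0.70 × 0.42 = 0.027812
Marginal likelihood of the evidence = 0.057123.
P(credential stuffing | evidence) = 0.0027855 / 0.057123 ≈ 0.049.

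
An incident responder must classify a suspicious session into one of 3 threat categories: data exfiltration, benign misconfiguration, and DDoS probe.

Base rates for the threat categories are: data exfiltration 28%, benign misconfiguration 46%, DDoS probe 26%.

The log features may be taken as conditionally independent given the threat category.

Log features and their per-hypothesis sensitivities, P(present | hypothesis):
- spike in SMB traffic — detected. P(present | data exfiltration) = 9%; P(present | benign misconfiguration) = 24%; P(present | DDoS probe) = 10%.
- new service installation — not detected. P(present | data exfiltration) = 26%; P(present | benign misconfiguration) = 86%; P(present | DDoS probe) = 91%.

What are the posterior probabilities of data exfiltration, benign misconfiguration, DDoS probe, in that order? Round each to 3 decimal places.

For each hypothesis, the unnormalized posterior weight is prior × product of the log feature likelihoods (using 1 − P(present | H) for each absent log feature):
  data exfiltration: 0.28 × 0.09 × (1 − 0.26) = 0.018648
  benign misconfiguration: 0.46 × 0.24 × (1 − 0.86) = 0.015456
  DDoS probe: 0.26 × 0.10 × (1 − 0.91) = 0.00234
Normalizing constant Z = 0.018648 + 0.015456 + 0.00234 = 0.036444.
P(data exfiltration | evidence) = 0.018648 / 0.036444 ≈ 0.512
P(benign misconfiguration | evidence) = 0.015456 / 0.036444 ≈ 0.424
P(DDoS probe | evidence) = 0.00234 / 0.036444 ≈ 0.064

0.512, 0.424, 0.064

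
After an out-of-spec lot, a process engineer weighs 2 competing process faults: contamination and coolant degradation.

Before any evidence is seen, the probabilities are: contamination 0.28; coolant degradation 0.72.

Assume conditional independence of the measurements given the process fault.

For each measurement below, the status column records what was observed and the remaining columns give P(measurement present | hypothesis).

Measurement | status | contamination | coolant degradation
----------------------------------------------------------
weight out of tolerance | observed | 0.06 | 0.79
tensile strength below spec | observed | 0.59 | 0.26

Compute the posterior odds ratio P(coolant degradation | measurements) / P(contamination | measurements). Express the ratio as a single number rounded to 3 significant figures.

Unnormalized posterior weight (prior times the measurement likelihoods) for each of the two hypotheses:
  coolant degradation: 0.72 × 0.79 × 0.26 = 0.14789
  contamination: 0.28 × 0.06 × 0.59 = 0.009912
Odds(coolant degradation : contamination) = 0.14789 / 0.009912 ≈ 14.9.

14.9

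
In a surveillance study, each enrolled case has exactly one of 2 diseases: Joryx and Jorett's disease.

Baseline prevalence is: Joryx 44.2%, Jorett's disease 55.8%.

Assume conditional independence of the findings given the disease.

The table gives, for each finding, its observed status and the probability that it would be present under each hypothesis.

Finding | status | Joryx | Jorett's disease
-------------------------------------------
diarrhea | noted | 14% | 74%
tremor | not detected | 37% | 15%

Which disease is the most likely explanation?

For each hypothesis, the unnormalized posterior weight is prior × product of the finding likelihoods (using 1 − P(present | H) for each absent finding):
  Joryx: 0.442 × 0.14 × (1 − 0.37) = 0.038984
  Jorett's disease: 0.558 × 0.74 × (1 − 0.15) = 0.35098
Normalizing constant Z = 0.038984 + 0.35098 = 0.38997.
P(Joryx | evidence) ≈ 0.038984 / 0.38997 ≈ 0.100
P(Jorett's disease | evidence) ≈ 0.35098 / 0.38997 ≈ 0.900
The largest is 0.900, so Jorett's disease is most probable.

Jorett's disease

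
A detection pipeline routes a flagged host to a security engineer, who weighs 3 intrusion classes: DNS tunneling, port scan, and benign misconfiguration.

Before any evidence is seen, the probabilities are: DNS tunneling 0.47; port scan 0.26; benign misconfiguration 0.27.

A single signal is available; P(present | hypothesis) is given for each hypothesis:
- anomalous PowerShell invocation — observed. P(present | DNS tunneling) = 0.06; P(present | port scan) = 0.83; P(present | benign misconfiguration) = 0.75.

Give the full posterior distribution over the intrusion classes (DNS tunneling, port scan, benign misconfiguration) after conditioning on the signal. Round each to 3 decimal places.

Multiply each prior by the likelihood of the signal:
  DNS tunneling: 0.47 × 0.06 = 0.0282
  port scan: 0.26 × 0.83 = 0.2158
  benign misconfiguration: 0.27 × 0.75 = 0.2025
Normalizing constant Z = 0.0282 + 0.2158 + 0.2025 = 0.4465.
P(DNS tunneling | evidence) = 0.0282 / 0.4465 ≈ 0.063
P(port scan | evidence) = 0.2158 / 0.4465 ≈ 0.483
P(benign misconfiguration | evidence) = 0.2025 / 0.4465 ≈ 0.454

0.063, 0.483, 0.454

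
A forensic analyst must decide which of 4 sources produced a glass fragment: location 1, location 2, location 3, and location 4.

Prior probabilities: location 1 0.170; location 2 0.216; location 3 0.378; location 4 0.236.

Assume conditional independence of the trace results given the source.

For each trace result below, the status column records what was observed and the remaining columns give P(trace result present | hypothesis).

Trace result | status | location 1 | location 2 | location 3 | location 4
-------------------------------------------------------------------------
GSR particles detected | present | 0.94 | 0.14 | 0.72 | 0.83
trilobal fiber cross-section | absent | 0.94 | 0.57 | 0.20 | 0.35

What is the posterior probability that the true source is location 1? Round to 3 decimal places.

By Bayes' rule with conditional independence, the unnormalized weight for each hypothesis is prior × ∏ likelihoods (using 1 − P(present | H) for each absent trace result):
  location 1: 0.170 × 0.94 × (1 − 0.94) = 0.009588
  location 2: 0.216 × 0.14 × (1 − 0.57) = 0.013003
  location 3: 0.378 × 0.72 × (1 − 0.20) = 0.21773
  location 4: 0.236 × 0.83 × (1 − 0.35) = 0.12732
Normalizing constant Z = 0.009588 + 0.013003 + 0.21773 + 0.12732 = 0.36764.
P(location 1 | evidence) = 0.009588 / 0.36764 ≈ 0.026.

0.026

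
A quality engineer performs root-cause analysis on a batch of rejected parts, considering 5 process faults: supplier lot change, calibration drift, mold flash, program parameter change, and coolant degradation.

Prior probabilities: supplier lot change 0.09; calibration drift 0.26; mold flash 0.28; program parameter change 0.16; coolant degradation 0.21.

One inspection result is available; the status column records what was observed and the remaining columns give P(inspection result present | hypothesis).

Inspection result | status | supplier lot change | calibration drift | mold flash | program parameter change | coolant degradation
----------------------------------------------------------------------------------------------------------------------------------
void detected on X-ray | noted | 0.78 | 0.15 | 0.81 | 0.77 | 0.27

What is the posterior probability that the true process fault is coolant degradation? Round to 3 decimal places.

0.110

By Bayes' rule, the unnormalized weight for each hypothesis is prior × likelihood:
  supplier lot change: 0.09 × 0.78 = 0.0702
  calibration drift: 0.26 × 0.15 = 0.039
  mold flash: 0.28 × 0.81 = 0.2268
  program parameter change: 0.16 × 0.77 = 0.1232
  coolant degradation: 0.21 × 0.27 = 0.0567
The unnormalized weights sum to 0.5159.
P(coolant degradation | evidence) = 0.0567 / 0.5159 ≈ 0.110.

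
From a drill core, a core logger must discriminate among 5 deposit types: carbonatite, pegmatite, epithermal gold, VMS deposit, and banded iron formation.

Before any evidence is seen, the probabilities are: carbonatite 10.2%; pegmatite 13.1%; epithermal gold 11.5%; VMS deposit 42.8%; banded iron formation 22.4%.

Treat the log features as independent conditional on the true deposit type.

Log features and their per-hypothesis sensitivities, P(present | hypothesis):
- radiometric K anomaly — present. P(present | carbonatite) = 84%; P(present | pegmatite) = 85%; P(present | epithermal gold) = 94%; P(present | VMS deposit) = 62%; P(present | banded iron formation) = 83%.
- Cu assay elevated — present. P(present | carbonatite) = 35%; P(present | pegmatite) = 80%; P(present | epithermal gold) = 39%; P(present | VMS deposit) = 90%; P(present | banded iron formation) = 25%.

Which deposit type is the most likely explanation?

VMS deposit

Multiply each prior by the joint likelihood of the log feature pattern:
  carbonatite: 0.102 × 0.84 × 0.35 = 0.029988
  pegmatite: 0.131 × 0.85 × 0.80 = 0.08908
  epithermal gold: 0.115 × 0.94 × 0.39 = 0.042159
  VMS deposit: 0.428 × 0.62 × 0.90 = 0.23882
  banded iron formation: 0.224 × 0.83 × 0.25 = 0.04648
Marginal likelihood of the evidence = 0.44653.
P(carbonatite | evidence) ≈ 0.029988 / 0.44653 ≈ 0.067
P(pegmatite | evidence) ≈ 0.08908 / 0.44653 ≈ 0.199
P(epithermal gold | evidence) ≈ 0.042159 / 0.44653 ≈ 0.094
P(VMS deposit | evidence) ≈ 0.23882 / 0.44653 ≈ 0.535
P(banded iron formation | evidence) ≈ 0.04648 / 0.44653 ≈ 0.104
The largest is 0.535, so VMS deposit is most probable.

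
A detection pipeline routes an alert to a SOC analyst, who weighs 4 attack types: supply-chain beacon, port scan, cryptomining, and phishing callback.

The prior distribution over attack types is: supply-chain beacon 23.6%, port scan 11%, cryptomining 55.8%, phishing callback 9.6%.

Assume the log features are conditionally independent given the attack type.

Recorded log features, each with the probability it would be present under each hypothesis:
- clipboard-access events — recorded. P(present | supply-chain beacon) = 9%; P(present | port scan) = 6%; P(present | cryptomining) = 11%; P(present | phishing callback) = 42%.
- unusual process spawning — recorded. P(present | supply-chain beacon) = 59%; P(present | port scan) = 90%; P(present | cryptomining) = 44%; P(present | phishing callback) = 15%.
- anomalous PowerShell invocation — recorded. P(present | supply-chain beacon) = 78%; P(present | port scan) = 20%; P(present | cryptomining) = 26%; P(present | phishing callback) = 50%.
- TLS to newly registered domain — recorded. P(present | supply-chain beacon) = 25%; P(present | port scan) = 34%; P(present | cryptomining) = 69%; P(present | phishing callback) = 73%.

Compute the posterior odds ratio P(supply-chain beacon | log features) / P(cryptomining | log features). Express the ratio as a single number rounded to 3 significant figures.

0.504

Posterior odds equal prior odds times the likelihood ratio; only the two competing hypotheses matter.
  supply-chain beacon: 0.236 × 0.09 × 0.59 × 0.78 × 0.25 = 0.0024437
  cryptomining: 0.558 × 0.11 × 0.44 × 0.26 × 0.69 = 0.0048451
Posterior odds = 0.0024437 / 0.0048451 ≈ 0.504.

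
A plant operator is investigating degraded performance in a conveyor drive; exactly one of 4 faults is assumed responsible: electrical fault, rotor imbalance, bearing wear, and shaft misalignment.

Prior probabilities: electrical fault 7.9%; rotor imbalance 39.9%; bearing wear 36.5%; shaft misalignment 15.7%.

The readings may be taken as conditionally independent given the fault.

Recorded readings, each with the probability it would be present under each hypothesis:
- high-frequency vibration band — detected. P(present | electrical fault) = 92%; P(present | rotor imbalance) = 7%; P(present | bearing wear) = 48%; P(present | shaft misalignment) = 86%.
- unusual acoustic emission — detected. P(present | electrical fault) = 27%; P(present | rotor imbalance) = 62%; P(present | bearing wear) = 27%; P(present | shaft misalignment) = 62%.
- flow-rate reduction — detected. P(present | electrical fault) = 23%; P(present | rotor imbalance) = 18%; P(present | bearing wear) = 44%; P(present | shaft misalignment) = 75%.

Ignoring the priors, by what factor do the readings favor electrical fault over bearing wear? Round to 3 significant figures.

Take the product of per-reading likelihoods under each hypothesis, then divide.
  electrical fault: 0.92 × 0.27 × 0.23 = 0.057132
  bearing wear: 0.48 × 0.27 × 0.44 = 0.057024
Bayes factor = 0.057132 / 0.057024 ≈ 1.00

1.00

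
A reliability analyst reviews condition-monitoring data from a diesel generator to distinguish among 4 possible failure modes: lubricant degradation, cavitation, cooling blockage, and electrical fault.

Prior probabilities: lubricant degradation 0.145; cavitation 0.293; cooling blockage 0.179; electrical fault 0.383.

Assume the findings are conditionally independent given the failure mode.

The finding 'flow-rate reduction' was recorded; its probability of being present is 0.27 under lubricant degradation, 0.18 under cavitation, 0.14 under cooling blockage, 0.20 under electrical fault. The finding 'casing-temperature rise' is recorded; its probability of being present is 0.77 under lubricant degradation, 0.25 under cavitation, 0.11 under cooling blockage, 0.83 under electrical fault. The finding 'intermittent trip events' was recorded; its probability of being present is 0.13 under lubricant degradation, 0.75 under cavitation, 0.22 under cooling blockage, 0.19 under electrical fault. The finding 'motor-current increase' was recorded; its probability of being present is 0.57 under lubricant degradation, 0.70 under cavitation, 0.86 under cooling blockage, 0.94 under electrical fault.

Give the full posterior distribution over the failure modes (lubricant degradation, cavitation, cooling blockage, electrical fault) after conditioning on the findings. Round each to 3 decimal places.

0.106, 0.329, 0.025, 0.540

Multiply each prior by the joint likelihood of the evidence pattern:
  lubricant degradation: 0.145 × 0.27 × 0.77 × 0.13 × 0.57 = 0.0022338
  cavitation: 0.293 × 0.18 × 0.25 × 0.75 × 0.70 = 0.0069221
  cooling blockage: 0.179 × 0.14 × 0.11 × 0.22 × 0.86 = 0.00052155
  electrical fault: 0.383 × 0.20 × 0.83 × 0.19 × 0.94 = 0.011355
Normalizing constant Z = 0.0022338 + 0.0069221 + 0.00052155 + 0.011355 = 0.021032.
P(lubricant degradation | evidence) = 0.0022338 / 0.021032 ≈ 0.106
P(cavitation | evidence) = 0.0069221 / 0.021032 ≈ 0.329
P(cooling blockage | evidence) = 0.00052155 / 0.021032 ≈ 0.025
P(electrical fault | evidence) = 0.011355 / 0.021032 ≈ 0.540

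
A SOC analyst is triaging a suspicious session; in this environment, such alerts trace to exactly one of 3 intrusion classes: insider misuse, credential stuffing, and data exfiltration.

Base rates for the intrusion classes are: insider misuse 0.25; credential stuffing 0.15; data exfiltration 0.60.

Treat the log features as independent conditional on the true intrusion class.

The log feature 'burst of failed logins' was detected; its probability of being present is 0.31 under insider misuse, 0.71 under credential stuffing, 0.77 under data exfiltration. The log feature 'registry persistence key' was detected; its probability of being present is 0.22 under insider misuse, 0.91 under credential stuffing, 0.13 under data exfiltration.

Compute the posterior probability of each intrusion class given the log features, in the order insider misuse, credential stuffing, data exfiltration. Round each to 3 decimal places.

0.098, 0.557, 0.345

For each hypothesis, the unnormalized posterior weight is prior × product of the log feature likelihoods:
  insider misuse: 0.25 × 0.31 × 0.22 = 0.01705
  credential stuffing: 0.15 × 0.71 × 0.91 = 0.096915
  data exfiltration: 0.60 × 0.77 × 0.13 = 0.06006
The unnormalized weights sum to 0.17402.
P(insider misuse | evidence) = 0.01705 / 0.17402 ≈ 0.098
P(credential stuffing | evidence) = 0.096915 / 0.17402 ≈ 0.557
P(data exfiltration | evidence) = 0.06006 / 0.17402 ≈ 0.345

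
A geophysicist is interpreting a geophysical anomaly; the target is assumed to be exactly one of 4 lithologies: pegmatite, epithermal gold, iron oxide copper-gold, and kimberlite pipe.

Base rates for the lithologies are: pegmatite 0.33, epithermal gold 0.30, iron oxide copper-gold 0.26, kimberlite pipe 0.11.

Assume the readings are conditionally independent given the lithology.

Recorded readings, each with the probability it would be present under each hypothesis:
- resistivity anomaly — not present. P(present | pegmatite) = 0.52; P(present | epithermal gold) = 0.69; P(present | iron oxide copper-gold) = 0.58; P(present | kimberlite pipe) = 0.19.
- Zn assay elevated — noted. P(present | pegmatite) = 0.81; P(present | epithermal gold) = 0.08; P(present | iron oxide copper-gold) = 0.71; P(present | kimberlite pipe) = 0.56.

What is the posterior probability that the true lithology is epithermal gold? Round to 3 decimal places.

0.028

By Bayes' rule with conditional independence, the unnormalized weight for each hypothesis is prior × ∏ likelihoods (using 1 − P(present | H) for each absent reading):
  pegmatite: 0.33 × (1 − 0.52) × 0.81 = 0.1283
  epithermal gold: 0.30 × (1 − 0.69) × 0.08 = 0.00744
  iron oxide copper-gold: 0.26 × (1 − 0.58) × 0.71 = 0.077532
  kimberlite pipe: 0.11 × (1 − 0.19) × 0.56 = 0.049896
Marginal likelihood of the evidence = 0.26317.
P(epithermal gold | evidence) = 0.00744 / 0.26317 ≈ 0.028.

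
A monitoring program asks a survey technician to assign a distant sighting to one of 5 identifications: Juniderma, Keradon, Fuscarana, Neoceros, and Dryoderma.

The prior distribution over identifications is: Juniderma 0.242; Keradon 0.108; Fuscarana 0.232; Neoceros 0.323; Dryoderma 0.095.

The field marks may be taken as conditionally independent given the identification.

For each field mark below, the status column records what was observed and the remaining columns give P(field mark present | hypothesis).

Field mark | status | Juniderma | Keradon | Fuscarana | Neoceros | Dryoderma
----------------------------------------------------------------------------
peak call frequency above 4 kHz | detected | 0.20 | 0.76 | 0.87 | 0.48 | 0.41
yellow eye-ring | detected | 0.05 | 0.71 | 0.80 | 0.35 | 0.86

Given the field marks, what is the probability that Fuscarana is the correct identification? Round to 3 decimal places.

0.521

For each hypothesis, the unnormalized posterior weight is prior × product of the field mark likelihoods:
  Juniderma: 0.242 × 0.20 × 0.05 = 0.00242
  Keradon: 0.108 × 0.76 × 0.71 = 0.058277
  Fuscarana: 0.232 × 0.87 × 0.80 = 0.16147
  Neoceros: 0.323 × 0.48 × 0.35 = 0.054264
  Dryoderma: 0.095 × 0.41 × 0.86 = 0.033497
Normalizing constant Z = 0.00242 + 0.058277 + 0.16147 + 0.054264 + 0.033497 = 0.30993.
P(Fuscarana | evidence) = 0.16147 / 0.30993 ≈ 0.521.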